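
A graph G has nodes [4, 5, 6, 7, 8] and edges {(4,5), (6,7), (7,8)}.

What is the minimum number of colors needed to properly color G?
χ(G) = 2

Clique number ω(G) = 2 (lower bound: χ ≥ ω).
The graph is bipartite (no odd cycle), so 2 colors suffice: χ(G) = 2.
A valid 2-coloring: color 1: [5, 7]; color 2: [4, 6, 8].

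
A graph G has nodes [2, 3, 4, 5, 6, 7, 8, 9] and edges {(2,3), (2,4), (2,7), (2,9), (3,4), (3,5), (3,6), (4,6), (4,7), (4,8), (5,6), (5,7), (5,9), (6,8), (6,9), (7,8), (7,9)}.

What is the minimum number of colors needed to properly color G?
Clique number ω(G) = 3 (lower bound: χ ≥ ω).
Odd cycle [6, 3, 2, 7, 8] needs 3 colors (χ ≥ 3).
Vertex 4 is adjacent to every vertex of [2, 3, 6, 7, 8], which already need 3 colors among themselves, so 4 needs a new color (χ ≥ 4).
The coloring below uses 4 colors, so χ(G) = 4.
A valid 4-coloring: color 1: [6, 7]; color 2: [4, 9]; color 3: [2, 5, 8]; color 4: [3].

χ(G) = 4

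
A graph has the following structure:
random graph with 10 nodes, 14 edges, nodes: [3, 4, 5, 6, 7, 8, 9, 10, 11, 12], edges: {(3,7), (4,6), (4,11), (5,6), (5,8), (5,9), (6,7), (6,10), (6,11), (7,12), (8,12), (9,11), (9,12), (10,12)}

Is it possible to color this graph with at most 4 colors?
A valid 4-coloring: color 1: [3, 6, 8, 9]; color 2: [5, 11, 12]; color 3: [4, 7, 10].
(χ(G) = 3 ≤ 4.)

Yes, G is 4-colorable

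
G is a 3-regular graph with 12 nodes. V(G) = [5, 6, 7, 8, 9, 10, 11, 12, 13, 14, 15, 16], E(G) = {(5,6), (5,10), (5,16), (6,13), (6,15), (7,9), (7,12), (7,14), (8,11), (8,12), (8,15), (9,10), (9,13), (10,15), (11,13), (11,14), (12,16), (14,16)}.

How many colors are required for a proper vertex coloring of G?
Clique number ω(G) = 2 (lower bound: χ ≥ ω).
Odd cycle [14, 16, 5, 6, 15, 8, 11] needs 3 colors (χ ≥ 3).
The coloring below uses 3 colors, so χ(G) = 3.
A valid 3-coloring: color 1: [7, 8, 10, 13, 16]; color 2: [5, 9, 12, 14, 15]; color 3: [6, 11].

χ(G) = 3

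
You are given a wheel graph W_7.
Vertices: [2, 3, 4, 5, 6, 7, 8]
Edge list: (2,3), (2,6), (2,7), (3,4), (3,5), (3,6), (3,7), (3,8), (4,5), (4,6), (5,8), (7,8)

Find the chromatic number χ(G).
Clique number ω(G) = 3 (lower bound: χ ≥ ω).
The clique on [3, 5, 8] has size 3, forcing χ ≥ 3, and the coloring below uses 3 colors, so χ(G) = 3.
A valid 3-coloring: color 1: [3]; color 2: [5, 6, 7]; color 3: [2, 4, 8].

χ(G) = 3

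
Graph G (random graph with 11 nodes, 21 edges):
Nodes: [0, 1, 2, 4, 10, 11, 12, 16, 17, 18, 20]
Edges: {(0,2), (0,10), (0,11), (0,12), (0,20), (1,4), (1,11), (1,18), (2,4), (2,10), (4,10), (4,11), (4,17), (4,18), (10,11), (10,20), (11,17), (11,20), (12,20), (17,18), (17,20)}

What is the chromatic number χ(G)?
Clique number ω(G) = 4 (lower bound: χ ≥ ω).
The clique on [0, 10, 11, 20] has size 4, forcing χ ≥ 4, and the coloring below uses 4 colors, so χ(G) = 4.
A valid 4-coloring: color 1: [2, 11, 12, 16, 18]; color 2: [0, 4]; color 3: [1, 10, 17]; color 4: [20].

χ(G) = 4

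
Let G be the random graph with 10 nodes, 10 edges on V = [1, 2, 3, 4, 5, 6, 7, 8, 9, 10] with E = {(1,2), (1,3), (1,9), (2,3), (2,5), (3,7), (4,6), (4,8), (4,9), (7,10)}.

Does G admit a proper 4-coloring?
Yes, G is 4-colorable

A valid 4-coloring: color 1: [2, 6, 7, 8, 9]; color 2: [1, 4, 5, 10]; color 3: [3].
(χ(G) = 3 ≤ 4.)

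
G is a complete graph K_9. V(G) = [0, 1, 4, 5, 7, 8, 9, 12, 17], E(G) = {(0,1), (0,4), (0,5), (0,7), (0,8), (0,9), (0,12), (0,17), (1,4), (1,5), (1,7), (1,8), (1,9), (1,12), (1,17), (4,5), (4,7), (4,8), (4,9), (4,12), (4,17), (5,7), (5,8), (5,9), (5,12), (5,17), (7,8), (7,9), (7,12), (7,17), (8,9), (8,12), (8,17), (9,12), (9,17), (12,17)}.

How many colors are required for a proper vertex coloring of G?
Clique number ω(G) = 9 (lower bound: χ ≥ ω).
The clique on [0, 1, 4, 5, 7, 8, 9, 12, 17] has size 9, forcing χ ≥ 9, and the coloring below uses 9 colors, so χ(G) = 9.
A valid 9-coloring: color 1: [8]; color 2: [0]; color 3: [7]; color 4: [5]; color 5: [1]; color 6: [17]; color 7: [4]; color 8: [12]; color 9: [9].

χ(G) = 9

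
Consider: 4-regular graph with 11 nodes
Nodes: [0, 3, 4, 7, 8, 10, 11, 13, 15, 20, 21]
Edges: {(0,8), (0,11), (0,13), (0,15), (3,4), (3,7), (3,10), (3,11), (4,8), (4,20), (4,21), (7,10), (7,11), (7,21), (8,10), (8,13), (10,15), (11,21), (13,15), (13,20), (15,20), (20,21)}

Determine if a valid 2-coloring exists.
No, G is not 2-colorable

The clique on vertices [0, 8, 13] has size 3 > 2, so it alone needs 3 colors.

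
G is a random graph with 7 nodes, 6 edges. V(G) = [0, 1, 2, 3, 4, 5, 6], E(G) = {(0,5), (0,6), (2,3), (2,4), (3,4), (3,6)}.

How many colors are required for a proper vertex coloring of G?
Clique number ω(G) = 3 (lower bound: χ ≥ ω).
The clique on [2, 3, 4] has size 3, forcing χ ≥ 3, and the coloring below uses 3 colors, so χ(G) = 3.
A valid 3-coloring: color 1: [0, 1, 3]; color 2: [4, 5, 6]; color 3: [2].

χ(G) = 3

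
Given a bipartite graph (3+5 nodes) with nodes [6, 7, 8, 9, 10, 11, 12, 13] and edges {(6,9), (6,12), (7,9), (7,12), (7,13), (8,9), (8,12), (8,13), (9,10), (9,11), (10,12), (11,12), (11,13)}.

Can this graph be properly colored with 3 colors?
A valid 3-coloring: color 1: [9, 12, 13]; color 2: [6, 7, 8, 10, 11].
(χ(G) = 2 ≤ 3.)

Yes, G is 3-colorable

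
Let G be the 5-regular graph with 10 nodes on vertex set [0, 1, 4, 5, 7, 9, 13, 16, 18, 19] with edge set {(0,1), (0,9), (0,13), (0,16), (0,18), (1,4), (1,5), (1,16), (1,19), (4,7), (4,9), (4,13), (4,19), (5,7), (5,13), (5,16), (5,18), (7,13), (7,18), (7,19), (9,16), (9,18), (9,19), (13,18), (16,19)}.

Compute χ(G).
Clique number ω(G) = 4 (lower bound: χ ≥ ω).
The clique on [5, 7, 13, 18] has size 4, forcing χ ≥ 4, and the coloring below uses 4 colors, so χ(G) = 4.
A valid 4-coloring: color 1: [1, 9, 13]; color 2: [4, 16, 18]; color 3: [0, 7]; color 4: [5, 19].

χ(G) = 4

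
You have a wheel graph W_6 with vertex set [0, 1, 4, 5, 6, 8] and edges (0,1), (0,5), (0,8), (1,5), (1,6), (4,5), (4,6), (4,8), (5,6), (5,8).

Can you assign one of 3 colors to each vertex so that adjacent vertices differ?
Odd cycle [6, 4, 8, 0, 1] needs 3 colors (χ ≥ 3).
Vertex 5 is adjacent to every vertex of [0, 1, 4, 6, 8], which already need 3 colors among themselves, so 5 needs a new color (χ ≥ 4).
Hence χ(G) ≥ 4 > 3, so no proper 3-coloring exists.

No, G is not 3-colorable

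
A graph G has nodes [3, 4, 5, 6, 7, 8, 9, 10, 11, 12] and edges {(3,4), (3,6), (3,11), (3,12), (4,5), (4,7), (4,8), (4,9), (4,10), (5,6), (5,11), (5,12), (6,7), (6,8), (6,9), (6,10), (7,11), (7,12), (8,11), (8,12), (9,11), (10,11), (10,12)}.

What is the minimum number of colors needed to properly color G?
χ(G) = 2

Clique number ω(G) = 2 (lower bound: χ ≥ ω).
The graph is bipartite (no odd cycle), so 2 colors suffice: χ(G) = 2.
A valid 2-coloring: color 1: [4, 6, 11, 12]; color 2: [3, 5, 7, 8, 9, 10].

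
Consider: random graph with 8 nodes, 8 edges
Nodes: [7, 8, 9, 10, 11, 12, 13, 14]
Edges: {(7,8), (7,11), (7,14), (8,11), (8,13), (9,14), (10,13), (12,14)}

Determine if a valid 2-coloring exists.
No, G is not 2-colorable

The clique on vertices [7, 8, 11] has size 3 > 2, so it alone needs 3 colors.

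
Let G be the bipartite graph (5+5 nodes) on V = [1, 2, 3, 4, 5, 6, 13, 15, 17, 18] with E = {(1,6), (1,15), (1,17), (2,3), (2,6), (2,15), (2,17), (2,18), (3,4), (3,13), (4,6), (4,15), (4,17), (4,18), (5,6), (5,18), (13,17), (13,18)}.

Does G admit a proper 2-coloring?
A valid 2-coloring: color 1: [1, 2, 4, 5, 13]; color 2: [3, 6, 15, 17, 18].
(χ(G) = 2 ≤ 2.)

Yes, G is 2-colorable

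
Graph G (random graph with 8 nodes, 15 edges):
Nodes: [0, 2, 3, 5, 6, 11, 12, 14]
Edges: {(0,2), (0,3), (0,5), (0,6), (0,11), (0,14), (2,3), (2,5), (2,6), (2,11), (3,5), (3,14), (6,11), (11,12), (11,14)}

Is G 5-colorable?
A valid 5-coloring: color 1: [0, 12]; color 2: [3, 11]; color 3: [2, 14]; color 4: [5, 6].
(χ(G) = 4 ≤ 5.)

Yes, G is 5-colorable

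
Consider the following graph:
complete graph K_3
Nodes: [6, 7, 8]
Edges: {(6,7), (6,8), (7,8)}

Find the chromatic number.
Clique number ω(G) = 3 (lower bound: χ ≥ ω).
The clique on [6, 7, 8] has size 3, forcing χ ≥ 3, and the coloring below uses 3 colors, so χ(G) = 3.
A valid 3-coloring: color 1: [7]; color 2: [8]; color 3: [6].

χ(G) = 3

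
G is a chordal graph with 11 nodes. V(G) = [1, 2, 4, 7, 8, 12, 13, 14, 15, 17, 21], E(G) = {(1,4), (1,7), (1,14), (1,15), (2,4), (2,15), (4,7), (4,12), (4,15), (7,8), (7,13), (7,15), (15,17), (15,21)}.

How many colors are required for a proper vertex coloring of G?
χ(G) = 4

Clique number ω(G) = 4 (lower bound: χ ≥ ω).
The clique on [1, 4, 7, 15] has size 4, forcing χ ≥ 4, and the coloring below uses 4 colors, so χ(G) = 4.
A valid 4-coloring: color 1: [8, 12, 13, 14, 15]; color 2: [4, 17, 21]; color 3: [2, 7]; color 4: [1].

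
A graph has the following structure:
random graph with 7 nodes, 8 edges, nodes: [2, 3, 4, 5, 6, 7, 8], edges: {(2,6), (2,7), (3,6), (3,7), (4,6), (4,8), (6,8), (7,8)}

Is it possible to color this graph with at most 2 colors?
No, G is not 2-colorable

The clique on vertices [4, 6, 8] has size 3 > 2, so it alone needs 3 colors.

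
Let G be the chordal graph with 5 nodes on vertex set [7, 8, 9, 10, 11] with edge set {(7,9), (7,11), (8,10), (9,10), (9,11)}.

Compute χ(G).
Clique number ω(G) = 3 (lower bound: χ ≥ ω).
The clique on [7, 9, 11] has size 3, forcing χ ≥ 3, and the coloring below uses 3 colors, so χ(G) = 3.
A valid 3-coloring: color 1: [8, 9]; color 2: [7, 10]; color 3: [11].

χ(G) = 3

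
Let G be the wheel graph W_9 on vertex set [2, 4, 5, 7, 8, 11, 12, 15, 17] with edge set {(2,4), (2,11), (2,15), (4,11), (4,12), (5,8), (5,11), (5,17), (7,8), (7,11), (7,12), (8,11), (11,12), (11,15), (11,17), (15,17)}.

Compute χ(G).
Clique number ω(G) = 3 (lower bound: χ ≥ ω).
The clique on [2, 4, 11] has size 3, forcing χ ≥ 3, and the coloring below uses 3 colors, so χ(G) = 3.
A valid 3-coloring: color 1: [11]; color 2: [4, 5, 7, 15]; color 3: [2, 8, 12, 17].

χ(G) = 3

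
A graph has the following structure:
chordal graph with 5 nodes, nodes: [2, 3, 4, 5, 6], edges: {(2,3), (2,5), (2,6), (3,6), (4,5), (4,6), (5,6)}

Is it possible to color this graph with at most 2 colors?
No, G is not 2-colorable

The clique on vertices [2, 3, 6] has size 3 > 2, so it alone needs 3 colors.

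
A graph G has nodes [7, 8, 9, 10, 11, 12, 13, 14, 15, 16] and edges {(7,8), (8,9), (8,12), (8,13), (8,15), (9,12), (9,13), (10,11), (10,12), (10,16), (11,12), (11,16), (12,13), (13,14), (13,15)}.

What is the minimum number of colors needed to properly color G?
Clique number ω(G) = 4 (lower bound: χ ≥ ω).
The clique on [8, 9, 12, 13] has size 4, forcing χ ≥ 4, and the coloring below uses 4 colors, so χ(G) = 4.
A valid 4-coloring: color 1: [7, 12, 14, 15, 16]; color 2: [8, 11]; color 3: [10, 13]; color 4: [9].

χ(G) = 4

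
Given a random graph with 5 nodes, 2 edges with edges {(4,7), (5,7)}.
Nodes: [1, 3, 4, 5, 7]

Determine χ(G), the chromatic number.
Clique number ω(G) = 2 (lower bound: χ ≥ ω).
The graph is bipartite (no odd cycle), so 2 colors suffice: χ(G) = 2.
A valid 2-coloring: color 1: [1, 3, 7]; color 2: [4, 5].

χ(G) = 2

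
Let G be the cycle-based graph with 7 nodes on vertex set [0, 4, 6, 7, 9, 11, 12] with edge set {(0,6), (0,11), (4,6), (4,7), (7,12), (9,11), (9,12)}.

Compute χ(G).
χ(G) = 3

Clique number ω(G) = 2 (lower bound: χ ≥ ω).
Odd cycle [0, 11, 9, 12, 7, 4, 6] needs 3 colors (χ ≥ 3).
The coloring below uses 3 colors, so χ(G) = 3.
A valid 3-coloring: color 1: [0, 4, 9]; color 2: [6, 11, 12]; color 3: [7].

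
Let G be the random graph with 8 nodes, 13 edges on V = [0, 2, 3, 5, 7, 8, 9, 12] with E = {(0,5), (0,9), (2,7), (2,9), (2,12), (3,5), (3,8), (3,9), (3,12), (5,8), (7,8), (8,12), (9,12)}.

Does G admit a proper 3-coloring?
Yes, G is 3-colorable

A valid 3-coloring: color 1: [8, 9]; color 2: [5, 7, 12]; color 3: [0, 2, 3].
(χ(G) = 3 ≤ 3.)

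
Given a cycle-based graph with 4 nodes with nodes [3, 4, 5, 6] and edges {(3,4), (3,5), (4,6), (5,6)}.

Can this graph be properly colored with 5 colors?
A valid 5-coloring: color 1: [3, 6]; color 2: [4, 5].
(χ(G) = 2 ≤ 5.)

Yes, G is 5-colorable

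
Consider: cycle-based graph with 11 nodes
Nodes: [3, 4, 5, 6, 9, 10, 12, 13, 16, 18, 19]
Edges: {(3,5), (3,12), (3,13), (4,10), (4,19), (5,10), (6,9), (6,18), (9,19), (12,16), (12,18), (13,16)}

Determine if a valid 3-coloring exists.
A valid 3-coloring: color 1: [6, 10, 12, 13, 19]; color 2: [3, 4, 9, 16, 18]; color 3: [5].
(χ(G) = 3 ≤ 3.)

Yes, G is 3-colorable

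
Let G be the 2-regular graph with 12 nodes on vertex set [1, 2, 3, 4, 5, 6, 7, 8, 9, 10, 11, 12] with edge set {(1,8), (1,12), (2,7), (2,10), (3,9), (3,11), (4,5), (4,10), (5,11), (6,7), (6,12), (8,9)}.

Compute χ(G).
Clique number ω(G) = 2 (lower bound: χ ≥ ω).
The graph is bipartite (no odd cycle), so 2 colors suffice: χ(G) = 2.
A valid 2-coloring: color 1: [1, 2, 4, 6, 9, 11]; color 2: [3, 5, 7, 8, 10, 12].

χ(G) = 2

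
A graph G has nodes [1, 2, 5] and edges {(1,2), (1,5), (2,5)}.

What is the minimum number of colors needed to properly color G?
Clique number ω(G) = 3 (lower bound: χ ≥ ω).
The clique on [1, 2, 5] has size 3, forcing χ ≥ 3, and the coloring below uses 3 colors, so χ(G) = 3.
A valid 3-coloring: color 1: [5]; color 2: [1]; color 3: [2].

χ(G) = 3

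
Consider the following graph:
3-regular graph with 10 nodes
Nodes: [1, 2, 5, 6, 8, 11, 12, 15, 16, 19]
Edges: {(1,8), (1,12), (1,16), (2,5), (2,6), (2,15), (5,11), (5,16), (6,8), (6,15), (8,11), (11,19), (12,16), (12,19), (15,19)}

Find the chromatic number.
Clique number ω(G) = 3 (lower bound: χ ≥ ω).
The clique on [1, 12, 16] has size 3, forcing χ ≥ 3, and the coloring below uses 3 colors, so χ(G) = 3.
A valid 3-coloring: color 1: [1, 2, 19]; color 2: [5, 8, 12, 15]; color 3: [6, 11, 16].

χ(G) = 3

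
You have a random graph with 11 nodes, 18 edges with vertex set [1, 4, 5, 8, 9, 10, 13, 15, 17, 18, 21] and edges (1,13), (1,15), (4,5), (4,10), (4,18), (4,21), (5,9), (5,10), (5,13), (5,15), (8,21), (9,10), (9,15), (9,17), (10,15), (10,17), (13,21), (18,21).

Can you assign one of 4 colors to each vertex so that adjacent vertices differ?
A valid 4-coloring: color 1: [1, 5, 17, 21]; color 2: [8, 10, 13, 18]; color 3: [4, 15]; color 4: [9].
(χ(G) = 4 ≤ 4.)

Yes, G is 4-colorable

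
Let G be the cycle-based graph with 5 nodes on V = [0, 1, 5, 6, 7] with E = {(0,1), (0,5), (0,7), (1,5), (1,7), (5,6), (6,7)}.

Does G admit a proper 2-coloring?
No, G is not 2-colorable

The clique on vertices [0, 1, 5] has size 3 > 2, so it alone needs 3 colors.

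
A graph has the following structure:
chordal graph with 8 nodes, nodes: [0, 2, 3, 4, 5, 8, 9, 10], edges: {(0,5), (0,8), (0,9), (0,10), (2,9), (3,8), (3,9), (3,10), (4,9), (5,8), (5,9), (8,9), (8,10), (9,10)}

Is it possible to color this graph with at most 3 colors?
The clique on vertices [0, 8, 9, 10] has size 4 > 3, so it alone needs 4 colors.

No, G is not 3-colorable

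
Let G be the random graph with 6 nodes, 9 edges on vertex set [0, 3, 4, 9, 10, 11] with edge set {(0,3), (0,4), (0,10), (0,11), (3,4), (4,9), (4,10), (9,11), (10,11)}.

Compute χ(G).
χ(G) = 3

Clique number ω(G) = 3 (lower bound: χ ≥ ω).
The clique on [0, 10, 11] has size 3, forcing χ ≥ 3, and the coloring below uses 3 colors, so χ(G) = 3.
A valid 3-coloring: color 1: [0, 9]; color 2: [4, 11]; color 3: [3, 10].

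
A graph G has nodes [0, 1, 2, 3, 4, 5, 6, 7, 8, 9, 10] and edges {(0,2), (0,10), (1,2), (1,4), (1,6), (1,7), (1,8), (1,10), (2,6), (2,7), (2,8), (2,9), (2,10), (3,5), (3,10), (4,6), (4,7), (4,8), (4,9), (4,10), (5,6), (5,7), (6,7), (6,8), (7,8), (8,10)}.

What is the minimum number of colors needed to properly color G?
χ(G) = 5

Clique number ω(G) = 5 (lower bound: χ ≥ ω).
The clique on [1, 2, 6, 7, 8] has size 5, forcing χ ≥ 5, and the coloring below uses 5 colors, so χ(G) = 5.
A valid 5-coloring: color 1: [2, 4, 5]; color 2: [6, 9, 10]; color 3: [0, 1, 3]; color 4: [8]; color 5: [7].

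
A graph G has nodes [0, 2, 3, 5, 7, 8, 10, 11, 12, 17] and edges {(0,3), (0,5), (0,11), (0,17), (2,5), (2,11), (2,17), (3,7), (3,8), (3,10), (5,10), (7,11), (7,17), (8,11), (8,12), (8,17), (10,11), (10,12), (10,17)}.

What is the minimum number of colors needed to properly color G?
Clique number ω(G) = 2 (lower bound: χ ≥ ω).
The graph is bipartite (no odd cycle), so 2 colors suffice: χ(G) = 2.
A valid 2-coloring: color 1: [3, 5, 11, 12, 17]; color 2: [0, 2, 7, 8, 10].

χ(G) = 2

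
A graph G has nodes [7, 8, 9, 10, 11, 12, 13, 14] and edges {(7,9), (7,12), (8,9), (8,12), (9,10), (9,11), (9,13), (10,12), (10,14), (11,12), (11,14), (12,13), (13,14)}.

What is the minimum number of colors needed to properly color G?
Clique number ω(G) = 2 (lower bound: χ ≥ ω).
The graph is bipartite (no odd cycle), so 2 colors suffice: χ(G) = 2.
A valid 2-coloring: color 1: [9, 12, 14]; color 2: [7, 8, 10, 11, 13].

χ(G) = 2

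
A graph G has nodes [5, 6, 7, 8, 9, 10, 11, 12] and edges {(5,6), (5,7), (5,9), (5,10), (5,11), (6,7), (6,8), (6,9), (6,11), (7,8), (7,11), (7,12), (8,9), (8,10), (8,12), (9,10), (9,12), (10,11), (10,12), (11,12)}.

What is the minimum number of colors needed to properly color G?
Clique number ω(G) = 4 (lower bound: χ ≥ ω).
The clique on [8, 9, 10, 12] has size 4, forcing χ ≥ 4, and the coloring below uses 4 colors, so χ(G) = 4.
A valid 4-coloring: color 1: [7, 10]; color 2: [9, 11]; color 3: [5, 8]; color 4: [6, 12].

χ(G) = 4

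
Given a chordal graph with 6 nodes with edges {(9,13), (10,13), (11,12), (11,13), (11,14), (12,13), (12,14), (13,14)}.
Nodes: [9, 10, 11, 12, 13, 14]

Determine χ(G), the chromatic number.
Clique number ω(G) = 4 (lower bound: χ ≥ ω).
The clique on [11, 12, 13, 14] has size 4, forcing χ ≥ 4, and the coloring below uses 4 colors, so χ(G) = 4.
A valid 4-coloring: color 1: [13]; color 2: [9, 10, 12]; color 3: [11]; color 4: [14].

χ(G) = 4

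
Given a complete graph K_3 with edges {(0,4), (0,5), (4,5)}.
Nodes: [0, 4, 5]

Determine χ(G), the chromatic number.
Clique number ω(G) = 3 (lower bound: χ ≥ ω).
The clique on [0, 4, 5] has size 3, forcing χ ≥ 3, and the coloring below uses 3 colors, so χ(G) = 3.
A valid 3-coloring: color 1: [4]; color 2: [5]; color 3: [0].

χ(G) = 3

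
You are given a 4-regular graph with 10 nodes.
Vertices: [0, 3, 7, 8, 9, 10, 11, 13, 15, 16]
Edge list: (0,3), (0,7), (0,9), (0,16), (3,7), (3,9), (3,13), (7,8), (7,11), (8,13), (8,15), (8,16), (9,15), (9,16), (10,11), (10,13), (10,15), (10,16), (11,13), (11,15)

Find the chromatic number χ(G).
Clique number ω(G) = 3 (lower bound: χ ≥ ω).
Suppose a proper 3-coloring c exists. The clique [0, 3, 7] takes 3 distinct colors; by symmetry let c(0) = 1, c(3) = 2, c(7) = 3.
- Vertex 9: neighbors [0, 3] already have colors [1, 2] ⇒ c(9) = 3.
- Vertex 16: neighbors [0, 9] already have colors [1, 3] ⇒ c(16) = 2.
- Vertex 8: neighbors [16, 7] already have colors [2, 3] ⇒ c(8) = 1.
- Vertex 13: neighbors [8, 3] already have colors [1, 2] ⇒ c(13) = 3.
- Vertex 10: neighbors [16, 13] already have colors [2, 3] ⇒ c(10) = 1.
- Vertex 11: neighbors [10, 7] already have colors [1, 3] ⇒ c(11) = 2.
- Vertex 15: neighbors [8, 11, 9] already have colors [1, 2, 3] — all 3 colors blocked. Contradiction.
The forced assignments end in a contradiction, so G has no proper 3-coloring (χ ≥ 4).
The coloring below uses 4 colors, so χ(G) = 4.
A valid 4-coloring: color 1: [3, 11, 16]; color 2: [0, 13, 15]; color 3: [7, 9, 10]; color 4: [8].

χ(G) = 4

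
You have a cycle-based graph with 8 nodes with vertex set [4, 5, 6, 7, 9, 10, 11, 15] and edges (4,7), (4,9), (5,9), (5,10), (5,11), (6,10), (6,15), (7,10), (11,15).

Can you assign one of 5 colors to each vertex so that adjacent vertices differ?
Yes, G is 5-colorable

A valid 5-coloring: color 1: [4, 5, 6]; color 2: [9, 10, 15]; color 3: [7, 11].
(χ(G) = 3 ≤ 5.)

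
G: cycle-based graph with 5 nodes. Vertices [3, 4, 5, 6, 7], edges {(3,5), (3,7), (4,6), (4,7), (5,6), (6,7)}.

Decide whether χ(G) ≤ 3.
A valid 3-coloring: color 1: [3, 6]; color 2: [5, 7]; color 3: [4].
(χ(G) = 3 ≤ 3.)

Yes, G is 3-colorable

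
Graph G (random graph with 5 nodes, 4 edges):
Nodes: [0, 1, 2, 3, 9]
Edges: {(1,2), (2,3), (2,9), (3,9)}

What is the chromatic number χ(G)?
Clique number ω(G) = 3 (lower bound: χ ≥ ω).
The clique on [2, 3, 9] has size 3, forcing χ ≥ 3, and the coloring below uses 3 colors, so χ(G) = 3.
A valid 3-coloring: color 1: [0, 2]; color 2: [1, 9]; color 3: [3].

χ(G) = 3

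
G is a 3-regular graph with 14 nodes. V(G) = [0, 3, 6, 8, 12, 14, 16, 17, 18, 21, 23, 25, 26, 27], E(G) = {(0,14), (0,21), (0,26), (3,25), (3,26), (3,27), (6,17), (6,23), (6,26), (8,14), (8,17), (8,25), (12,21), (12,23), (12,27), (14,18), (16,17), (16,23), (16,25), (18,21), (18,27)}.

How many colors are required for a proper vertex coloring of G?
Clique number ω(G) = 2 (lower bound: χ ≥ ω).
The graph is bipartite (no odd cycle), so 2 colors suffice: χ(G) = 2.
A valid 2-coloring: color 1: [14, 17, 21, 23, 25, 26, 27]; color 2: [0, 3, 6, 8, 12, 16, 18].

χ(G) = 2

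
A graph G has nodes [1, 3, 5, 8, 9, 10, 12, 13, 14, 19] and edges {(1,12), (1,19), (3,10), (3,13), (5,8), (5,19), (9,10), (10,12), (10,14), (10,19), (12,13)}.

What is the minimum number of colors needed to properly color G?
Clique number ω(G) = 2 (lower bound: χ ≥ ω).
The graph is bipartite (no odd cycle), so 2 colors suffice: χ(G) = 2.
A valid 2-coloring: color 1: [1, 5, 10, 13]; color 2: [3, 8, 9, 12, 14, 19].

χ(G) = 2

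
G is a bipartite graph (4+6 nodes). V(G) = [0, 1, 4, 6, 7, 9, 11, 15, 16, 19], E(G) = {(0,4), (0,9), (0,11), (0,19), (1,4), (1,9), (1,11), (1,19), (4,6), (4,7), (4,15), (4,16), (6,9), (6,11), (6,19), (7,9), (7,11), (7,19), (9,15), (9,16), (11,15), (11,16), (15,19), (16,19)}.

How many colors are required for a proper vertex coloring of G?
χ(G) = 2

Clique number ω(G) = 2 (lower bound: χ ≥ ω).
The graph is bipartite (no odd cycle), so 2 colors suffice: χ(G) = 2.
A valid 2-coloring: color 1: [4, 9, 11, 19]; color 2: [0, 1, 6, 7, 15, 16].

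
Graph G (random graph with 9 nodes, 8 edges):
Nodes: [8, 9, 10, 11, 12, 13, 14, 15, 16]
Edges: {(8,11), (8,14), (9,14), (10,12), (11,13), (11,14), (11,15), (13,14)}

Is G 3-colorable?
Yes, G is 3-colorable

A valid 3-coloring: color 1: [10, 14, 15, 16]; color 2: [9, 11, 12]; color 3: [8, 13].
(χ(G) = 3 ≤ 3.)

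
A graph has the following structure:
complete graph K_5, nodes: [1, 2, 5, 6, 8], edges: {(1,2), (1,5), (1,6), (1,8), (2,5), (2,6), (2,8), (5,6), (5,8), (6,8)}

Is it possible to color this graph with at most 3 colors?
No, G is not 3-colorable

The clique on vertices [1, 2, 5, 6, 8] has size 5 > 3, so it alone needs 5 colors.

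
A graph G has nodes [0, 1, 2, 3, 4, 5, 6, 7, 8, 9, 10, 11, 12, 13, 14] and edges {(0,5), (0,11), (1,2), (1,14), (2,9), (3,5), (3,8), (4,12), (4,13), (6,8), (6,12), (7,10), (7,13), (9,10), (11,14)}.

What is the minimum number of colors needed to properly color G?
χ(G) = 3

Clique number ω(G) = 2 (lower bound: χ ≥ ω).
Odd cycle [0, 11, 14, 1, 2, 9, 10, 7, 13, 4, 12, 6, 8, 3, 5] needs 3 colors (χ ≥ 3).
The coloring below uses 3 colors, so χ(G) = 3.
A valid 3-coloring: color 1: [0, 2, 3, 10, 12, 13, 14]; color 2: [1, 4, 5, 6, 7, 9, 11]; color 3: [8].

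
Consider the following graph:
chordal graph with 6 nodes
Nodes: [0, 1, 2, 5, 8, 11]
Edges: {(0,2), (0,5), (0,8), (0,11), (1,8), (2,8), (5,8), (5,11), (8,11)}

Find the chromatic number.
χ(G) = 4

Clique number ω(G) = 4 (lower bound: χ ≥ ω).
The clique on [0, 5, 8, 11] has size 4, forcing χ ≥ 4, and the coloring below uses 4 colors, so χ(G) = 4.
A valid 4-coloring: color 1: [8]; color 2: [0, 1]; color 3: [2, 5]; color 4: [11].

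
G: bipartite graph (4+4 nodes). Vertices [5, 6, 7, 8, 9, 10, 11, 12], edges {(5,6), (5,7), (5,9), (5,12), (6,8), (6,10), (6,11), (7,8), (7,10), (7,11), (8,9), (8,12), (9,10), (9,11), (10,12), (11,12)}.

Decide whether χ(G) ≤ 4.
Yes, G is 4-colorable

A valid 4-coloring: color 1: [6, 7, 9, 12]; color 2: [5, 8, 10, 11].
(χ(G) = 2 ≤ 4.)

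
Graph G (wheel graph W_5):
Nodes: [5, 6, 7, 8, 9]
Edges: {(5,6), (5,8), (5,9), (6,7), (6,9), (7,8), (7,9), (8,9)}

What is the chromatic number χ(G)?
χ(G) = 3

Clique number ω(G) = 3 (lower bound: χ ≥ ω).
The clique on [5, 8, 9] has size 3, forcing χ ≥ 3, and the coloring below uses 3 colors, so χ(G) = 3.
A valid 3-coloring: color 1: [9]; color 2: [6, 8]; color 3: [5, 7].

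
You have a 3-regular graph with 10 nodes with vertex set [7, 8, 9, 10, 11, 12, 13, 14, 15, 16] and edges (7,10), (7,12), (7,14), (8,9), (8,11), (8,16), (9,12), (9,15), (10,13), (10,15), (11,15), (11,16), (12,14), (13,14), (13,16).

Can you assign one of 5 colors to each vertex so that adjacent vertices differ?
A valid 5-coloring: color 1: [8, 12, 13, 15]; color 2: [9, 10, 11, 14]; color 3: [7, 16].
(χ(G) = 3 ≤ 5.)

Yes, G is 5-colorable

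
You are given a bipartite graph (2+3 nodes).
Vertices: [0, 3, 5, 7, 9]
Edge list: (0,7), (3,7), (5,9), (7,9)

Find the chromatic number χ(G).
Clique number ω(G) = 2 (lower bound: χ ≥ ω).
The graph is bipartite (no odd cycle), so 2 colors suffice: χ(G) = 2.
A valid 2-coloring: color 1: [5, 7]; color 2: [0, 3, 9].

χ(G) = 2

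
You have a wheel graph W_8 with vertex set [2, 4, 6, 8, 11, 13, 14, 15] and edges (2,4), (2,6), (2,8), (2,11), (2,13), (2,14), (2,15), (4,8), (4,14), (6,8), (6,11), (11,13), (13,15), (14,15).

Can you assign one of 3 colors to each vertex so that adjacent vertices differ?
Odd cycle [15, 13, 11, 6, 8, 4, 14] needs 3 colors (χ ≥ 3).
Vertex 2 is adjacent to every vertex of [4, 6, 8, 11, 13, 14, 15], which already need 3 colors among themselves, so 2 needs a new color (χ ≥ 4).
Hence χ(G) ≥ 4 > 3, so no proper 3-coloring exists.

No, G is not 3-colorable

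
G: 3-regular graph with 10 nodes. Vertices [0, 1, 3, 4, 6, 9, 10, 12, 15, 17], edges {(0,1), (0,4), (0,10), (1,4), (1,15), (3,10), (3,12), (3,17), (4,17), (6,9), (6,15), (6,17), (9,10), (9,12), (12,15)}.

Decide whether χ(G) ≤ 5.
Yes, G is 5-colorable

A valid 5-coloring: color 1: [4, 6, 10, 12]; color 2: [0, 9, 15, 17]; color 3: [1, 3].
(χ(G) = 3 ≤ 5.)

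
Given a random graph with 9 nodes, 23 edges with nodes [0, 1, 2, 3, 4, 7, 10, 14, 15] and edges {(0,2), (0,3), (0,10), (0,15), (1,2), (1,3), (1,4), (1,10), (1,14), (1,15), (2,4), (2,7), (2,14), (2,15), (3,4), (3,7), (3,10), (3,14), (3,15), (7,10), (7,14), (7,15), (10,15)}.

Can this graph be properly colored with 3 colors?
The clique on vertices [0, 3, 10, 15] has size 4 > 3, so it alone needs 4 colors.

No, G is not 3-colorable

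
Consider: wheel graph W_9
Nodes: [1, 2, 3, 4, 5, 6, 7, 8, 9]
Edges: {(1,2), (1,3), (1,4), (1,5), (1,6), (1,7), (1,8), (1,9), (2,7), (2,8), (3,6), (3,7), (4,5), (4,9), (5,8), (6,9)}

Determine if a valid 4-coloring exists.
Yes, G is 4-colorable

A valid 4-coloring: color 1: [1]; color 2: [4, 6, 7, 8]; color 3: [2, 3, 5, 9].
(χ(G) = 3 ≤ 4.)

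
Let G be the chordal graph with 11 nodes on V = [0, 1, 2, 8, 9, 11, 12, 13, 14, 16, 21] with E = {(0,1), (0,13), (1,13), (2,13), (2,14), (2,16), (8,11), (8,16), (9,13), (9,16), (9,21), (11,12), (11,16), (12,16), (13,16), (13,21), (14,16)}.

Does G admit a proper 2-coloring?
The clique on vertices [0, 1, 13] has size 3 > 2, so it alone needs 3 colors.

No, G is not 2-colorable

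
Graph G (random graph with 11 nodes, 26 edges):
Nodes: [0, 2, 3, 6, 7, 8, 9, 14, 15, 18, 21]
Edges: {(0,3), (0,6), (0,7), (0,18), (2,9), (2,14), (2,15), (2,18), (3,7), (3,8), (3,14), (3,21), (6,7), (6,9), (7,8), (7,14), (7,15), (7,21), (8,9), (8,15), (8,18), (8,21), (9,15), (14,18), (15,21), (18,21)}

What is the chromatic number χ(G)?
Clique number ω(G) = 4 (lower bound: χ ≥ ω).
The clique on [3, 7, 8, 21] has size 4, forcing χ ≥ 4, and the coloring below uses 4 colors, so χ(G) = 4.
A valid 4-coloring: color 1: [7, 9, 18]; color 2: [0, 2, 8]; color 3: [6, 14, 21]; color 4: [3, 15].

χ(G) = 4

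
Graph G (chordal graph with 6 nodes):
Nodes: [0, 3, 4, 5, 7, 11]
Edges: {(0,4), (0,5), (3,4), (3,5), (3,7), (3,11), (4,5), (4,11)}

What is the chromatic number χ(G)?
χ(G) = 3

Clique number ω(G) = 3 (lower bound: χ ≥ ω).
The clique on [0, 4, 5] has size 3, forcing χ ≥ 3, and the coloring below uses 3 colors, so χ(G) = 3.
A valid 3-coloring: color 1: [4, 7]; color 2: [0, 3]; color 3: [5, 11].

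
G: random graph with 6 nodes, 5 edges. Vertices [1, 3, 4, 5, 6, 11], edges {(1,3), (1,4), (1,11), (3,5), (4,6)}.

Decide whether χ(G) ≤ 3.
Yes, G is 3-colorable

A valid 3-coloring: color 1: [1, 5, 6]; color 2: [3, 4, 11].
(χ(G) = 2 ≤ 3.)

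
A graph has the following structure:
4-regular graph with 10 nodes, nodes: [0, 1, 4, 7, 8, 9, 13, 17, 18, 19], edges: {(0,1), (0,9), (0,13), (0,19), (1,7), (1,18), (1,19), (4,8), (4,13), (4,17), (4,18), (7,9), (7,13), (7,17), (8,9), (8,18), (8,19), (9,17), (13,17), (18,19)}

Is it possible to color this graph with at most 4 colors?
Yes, G is 4-colorable

A valid 4-coloring: color 1: [0, 7, 18]; color 2: [1, 8, 13]; color 3: [4, 9, 19]; color 4: [17].
(χ(G) = 4 ≤ 4.)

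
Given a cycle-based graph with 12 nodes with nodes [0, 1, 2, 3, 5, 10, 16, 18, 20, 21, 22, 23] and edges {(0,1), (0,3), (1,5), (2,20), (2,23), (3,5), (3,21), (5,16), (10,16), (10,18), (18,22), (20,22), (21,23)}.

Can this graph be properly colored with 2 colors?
A valid 2-coloring: color 1: [1, 3, 16, 18, 20, 23]; color 2: [0, 2, 5, 10, 21, 22].
(χ(G) = 2 ≤ 2.)

Yes, G is 2-colorable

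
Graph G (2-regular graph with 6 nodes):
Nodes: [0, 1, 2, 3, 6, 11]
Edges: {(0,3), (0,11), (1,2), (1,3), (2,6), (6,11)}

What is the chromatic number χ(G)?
χ(G) = 2

Clique number ω(G) = 2 (lower bound: χ ≥ ω).
The graph is bipartite (no odd cycle), so 2 colors suffice: χ(G) = 2.
A valid 2-coloring: color 1: [0, 1, 6]; color 2: [2, 3, 11].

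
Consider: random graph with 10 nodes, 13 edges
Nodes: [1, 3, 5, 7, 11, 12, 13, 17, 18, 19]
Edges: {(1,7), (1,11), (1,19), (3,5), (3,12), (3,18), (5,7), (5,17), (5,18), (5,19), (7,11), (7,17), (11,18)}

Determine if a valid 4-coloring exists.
A valid 4-coloring: color 1: [1, 5, 12, 13]; color 2: [7, 18, 19]; color 3: [3, 11, 17].
(χ(G) = 3 ≤ 4.)

Yes, G is 4-colorable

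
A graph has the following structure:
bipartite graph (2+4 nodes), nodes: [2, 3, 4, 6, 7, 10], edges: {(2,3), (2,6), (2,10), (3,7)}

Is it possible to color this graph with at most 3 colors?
Yes, G is 3-colorable

A valid 3-coloring: color 1: [2, 4, 7]; color 2: [3, 6, 10].
(χ(G) = 2 ≤ 3.)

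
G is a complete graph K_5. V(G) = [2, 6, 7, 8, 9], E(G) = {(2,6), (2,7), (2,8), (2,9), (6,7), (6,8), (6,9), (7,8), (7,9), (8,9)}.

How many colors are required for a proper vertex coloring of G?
χ(G) = 5

Clique number ω(G) = 5 (lower bound: χ ≥ ω).
The clique on [2, 6, 7, 8, 9] has size 5, forcing χ ≥ 5, and the coloring below uses 5 colors, so χ(G) = 5.
A valid 5-coloring: color 1: [6]; color 2: [9]; color 3: [2]; color 4: [8]; color 5: [7].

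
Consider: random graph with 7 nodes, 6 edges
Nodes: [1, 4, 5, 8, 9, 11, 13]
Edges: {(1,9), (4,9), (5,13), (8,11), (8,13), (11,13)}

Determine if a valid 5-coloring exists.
A valid 5-coloring: color 1: [9, 13]; color 2: [1, 4, 5, 11]; color 3: [8].
(χ(G) = 3 ≤ 5.)

Yes, G is 5-colorable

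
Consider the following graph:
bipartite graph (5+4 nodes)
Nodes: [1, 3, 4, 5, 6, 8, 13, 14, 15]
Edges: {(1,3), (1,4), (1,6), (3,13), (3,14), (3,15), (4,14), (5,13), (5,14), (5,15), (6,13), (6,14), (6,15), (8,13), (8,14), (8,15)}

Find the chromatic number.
Clique number ω(G) = 2 (lower bound: χ ≥ ω).
The graph is bipartite (no odd cycle), so 2 colors suffice: χ(G) = 2.
A valid 2-coloring: color 1: [1, 13, 14, 15]; color 2: [3, 4, 5, 6, 8].

χ(G) = 2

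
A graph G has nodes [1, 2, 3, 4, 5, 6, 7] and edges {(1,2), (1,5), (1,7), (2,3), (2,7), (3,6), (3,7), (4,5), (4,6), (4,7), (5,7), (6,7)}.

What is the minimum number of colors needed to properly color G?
Clique number ω(G) = 3 (lower bound: χ ≥ ω).
The clique on [1, 2, 7] has size 3, forcing χ ≥ 3, and the coloring below uses 3 colors, so χ(G) = 3.
A valid 3-coloring: color 1: [7]; color 2: [2, 5, 6]; color 3: [1, 3, 4].

χ(G) = 3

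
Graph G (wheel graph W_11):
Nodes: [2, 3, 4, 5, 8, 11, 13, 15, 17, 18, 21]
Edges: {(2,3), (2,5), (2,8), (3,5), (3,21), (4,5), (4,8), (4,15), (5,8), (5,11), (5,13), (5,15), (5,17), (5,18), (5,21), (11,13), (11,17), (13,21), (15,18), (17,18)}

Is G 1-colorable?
The clique on vertices [2, 5, 8] has size 3 > 1, so it alone needs 3 colors.

No, G is not 1-colorable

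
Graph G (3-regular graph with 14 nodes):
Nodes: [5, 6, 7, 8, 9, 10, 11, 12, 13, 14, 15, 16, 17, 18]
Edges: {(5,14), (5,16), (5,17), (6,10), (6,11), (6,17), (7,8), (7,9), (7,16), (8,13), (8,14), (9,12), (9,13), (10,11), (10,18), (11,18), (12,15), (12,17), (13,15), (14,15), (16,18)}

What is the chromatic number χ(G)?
χ(G) = 3

Clique number ω(G) = 3 (lower bound: χ ≥ ω).
The clique on [6, 10, 11] has size 3, forcing χ ≥ 3, and the coloring below uses 3 colors, so χ(G) = 3.
A valid 3-coloring: color 1: [7, 11, 13, 14, 17]; color 2: [5, 6, 8, 9, 15, 18]; color 3: [10, 12, 16].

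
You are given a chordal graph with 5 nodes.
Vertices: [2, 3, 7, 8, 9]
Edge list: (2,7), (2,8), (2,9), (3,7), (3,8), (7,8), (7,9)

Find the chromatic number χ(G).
χ(G) = 3

Clique number ω(G) = 3 (lower bound: χ ≥ ω).
The clique on [2, 7, 8] has size 3, forcing χ ≥ 3, and the coloring below uses 3 colors, so χ(G) = 3.
A valid 3-coloring: color 1: [7]; color 2: [2, 3]; color 3: [8, 9].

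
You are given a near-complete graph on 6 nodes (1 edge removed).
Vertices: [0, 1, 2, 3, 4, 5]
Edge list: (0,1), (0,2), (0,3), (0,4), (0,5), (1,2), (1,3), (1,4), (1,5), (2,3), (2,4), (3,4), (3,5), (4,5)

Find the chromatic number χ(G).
Clique number ω(G) = 5 (lower bound: χ ≥ ω).
The clique on [0, 1, 2, 3, 4] has size 5, forcing χ ≥ 5, and the coloring below uses 5 colors, so χ(G) = 5.
A valid 5-coloring: color 1: [4]; color 2: [3]; color 3: [0]; color 4: [1]; color 5: [2, 5].

χ(G) = 5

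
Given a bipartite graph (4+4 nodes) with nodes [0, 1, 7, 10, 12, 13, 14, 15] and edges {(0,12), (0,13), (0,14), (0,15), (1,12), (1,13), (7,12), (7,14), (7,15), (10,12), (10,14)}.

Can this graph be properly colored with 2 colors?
A valid 2-coloring: color 1: [12, 13, 14, 15]; color 2: [0, 1, 7, 10].
(χ(G) = 2 ≤ 2.)

Yes, G is 2-colorable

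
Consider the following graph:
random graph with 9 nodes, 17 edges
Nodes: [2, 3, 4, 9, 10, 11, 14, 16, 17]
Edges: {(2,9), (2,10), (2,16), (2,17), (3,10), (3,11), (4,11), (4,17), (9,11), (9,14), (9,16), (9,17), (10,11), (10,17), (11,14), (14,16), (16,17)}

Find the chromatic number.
χ(G) = 4

Clique number ω(G) = 4 (lower bound: χ ≥ ω).
The clique on [2, 9, 16, 17] has size 4, forcing χ ≥ 4, and the coloring below uses 4 colors, so χ(G) = 4.
A valid 4-coloring: color 1: [3, 14, 17]; color 2: [4, 9, 10]; color 3: [2, 11]; color 4: [16].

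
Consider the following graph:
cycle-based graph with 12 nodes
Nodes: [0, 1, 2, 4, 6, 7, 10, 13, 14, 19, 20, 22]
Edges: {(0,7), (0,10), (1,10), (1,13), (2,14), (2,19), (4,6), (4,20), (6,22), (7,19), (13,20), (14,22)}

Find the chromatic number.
Clique number ω(G) = 2 (lower bound: χ ≥ ω).
The graph is bipartite (no odd cycle), so 2 colors suffice: χ(G) = 2.
A valid 2-coloring: color 1: [2, 4, 7, 10, 13, 22]; color 2: [0, 1, 6, 14, 19, 20].

χ(G) = 2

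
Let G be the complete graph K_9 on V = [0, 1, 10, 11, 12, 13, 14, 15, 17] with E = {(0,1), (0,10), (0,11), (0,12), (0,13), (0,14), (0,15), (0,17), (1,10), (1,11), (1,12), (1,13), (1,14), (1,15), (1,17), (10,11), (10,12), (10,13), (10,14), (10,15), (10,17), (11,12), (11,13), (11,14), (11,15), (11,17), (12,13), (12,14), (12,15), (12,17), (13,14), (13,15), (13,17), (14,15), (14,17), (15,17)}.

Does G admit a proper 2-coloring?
The clique on vertices [0, 1, 10, 11, 12, 13, 14, 15, 17] has size 9 > 2, so it alone needs 9 colors.

No, G is not 2-colorable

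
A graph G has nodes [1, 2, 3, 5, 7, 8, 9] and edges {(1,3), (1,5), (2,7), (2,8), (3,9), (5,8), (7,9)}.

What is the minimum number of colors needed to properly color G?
Clique number ω(G) = 2 (lower bound: χ ≥ ω).
Odd cycle [1, 5, 8, 2, 7, 9, 3] needs 3 colors (χ ≥ 3).
The coloring below uses 3 colors, so χ(G) = 3.
A valid 3-coloring: color 1: [1, 8, 9]; color 2: [2, 3, 5]; color 3: [7].

χ(G) = 3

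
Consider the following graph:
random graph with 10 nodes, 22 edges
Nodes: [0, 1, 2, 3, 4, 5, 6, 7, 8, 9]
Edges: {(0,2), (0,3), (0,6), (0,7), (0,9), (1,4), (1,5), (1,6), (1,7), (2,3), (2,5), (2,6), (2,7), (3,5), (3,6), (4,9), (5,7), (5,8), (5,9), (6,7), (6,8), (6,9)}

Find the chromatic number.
Clique number ω(G) = 4 (lower bound: χ ≥ ω).
The clique on [0, 2, 3, 6] has size 4, forcing χ ≥ 4, and the coloring below uses 4 colors, so χ(G) = 4.
A valid 4-coloring: color 1: [4, 5, 6]; color 2: [0, 1, 8]; color 3: [3, 7, 9]; color 4: [2].

χ(G) = 4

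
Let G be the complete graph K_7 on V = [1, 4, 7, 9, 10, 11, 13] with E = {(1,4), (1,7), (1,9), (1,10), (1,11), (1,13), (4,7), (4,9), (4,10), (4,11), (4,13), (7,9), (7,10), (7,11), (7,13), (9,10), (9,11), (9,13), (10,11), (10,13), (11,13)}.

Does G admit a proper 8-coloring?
A valid 8-coloring: color 1: [13]; color 2: [11]; color 3: [7]; color 4: [1]; color 5: [9]; color 6: [10]; color 7: [4].
(χ(G) = 7 ≤ 8.)

Yes, G is 8-colorable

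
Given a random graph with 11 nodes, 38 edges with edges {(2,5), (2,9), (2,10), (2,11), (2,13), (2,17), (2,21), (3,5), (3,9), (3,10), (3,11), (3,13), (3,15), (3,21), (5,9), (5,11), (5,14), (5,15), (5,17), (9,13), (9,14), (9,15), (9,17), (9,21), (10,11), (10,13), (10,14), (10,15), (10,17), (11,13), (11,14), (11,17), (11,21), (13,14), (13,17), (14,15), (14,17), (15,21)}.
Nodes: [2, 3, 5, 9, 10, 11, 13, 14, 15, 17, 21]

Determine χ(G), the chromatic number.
χ(G) = 5

Clique number ω(G) = 5 (lower bound: χ ≥ ω).
The clique on [2, 10, 11, 13, 17] has size 5, forcing χ ≥ 5, and the coloring below uses 5 colors, so χ(G) = 5.
A valid 5-coloring: color 1: [9, 11]; color 2: [13, 15]; color 3: [2, 3, 14]; color 4: [17, 21]; color 5: [5, 10].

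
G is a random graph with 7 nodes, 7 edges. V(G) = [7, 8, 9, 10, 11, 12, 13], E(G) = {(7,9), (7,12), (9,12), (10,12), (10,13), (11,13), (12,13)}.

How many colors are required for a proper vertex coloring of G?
Clique number ω(G) = 3 (lower bound: χ ≥ ω).
The clique on [7, 9, 12] has size 3, forcing χ ≥ 3, and the coloring below uses 3 colors, so χ(G) = 3.
A valid 3-coloring: color 1: [8, 11, 12]; color 2: [7, 13]; color 3: [9, 10].

χ(G) = 3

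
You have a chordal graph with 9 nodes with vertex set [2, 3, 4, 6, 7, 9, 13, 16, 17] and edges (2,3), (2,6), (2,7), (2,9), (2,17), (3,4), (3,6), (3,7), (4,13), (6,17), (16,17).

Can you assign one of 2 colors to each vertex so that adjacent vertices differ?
The clique on vertices [2, 3, 6] has size 3 > 2, so it alone needs 3 colors.

No, G is not 2-colorable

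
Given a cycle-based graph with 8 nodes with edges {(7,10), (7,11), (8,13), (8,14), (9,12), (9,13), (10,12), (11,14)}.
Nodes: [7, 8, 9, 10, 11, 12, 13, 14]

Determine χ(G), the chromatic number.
χ(G) = 2

Clique number ω(G) = 2 (lower bound: χ ≥ ω).
The graph is bipartite (no odd cycle), so 2 colors suffice: χ(G) = 2.
A valid 2-coloring: color 1: [8, 9, 10, 11]; color 2: [7, 12, 13, 14].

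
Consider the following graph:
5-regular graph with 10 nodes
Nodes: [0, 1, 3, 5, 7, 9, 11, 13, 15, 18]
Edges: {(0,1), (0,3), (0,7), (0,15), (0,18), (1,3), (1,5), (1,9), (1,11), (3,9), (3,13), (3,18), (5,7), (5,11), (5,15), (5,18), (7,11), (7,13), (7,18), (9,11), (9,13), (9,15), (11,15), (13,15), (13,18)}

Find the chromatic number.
χ(G) = 4

Clique number ω(G) = 3 (lower bound: χ ≥ ω).
Odd cycle [0, 1, 9, 13, 18] needs 3 colors (χ ≥ 3).
Vertex 3 is adjacent to every vertex of [0, 1, 9, 13, 18], which already need 3 colors among themselves, so 3 needs a new color (χ ≥ 4).
The coloring below uses 4 colors, so χ(G) = 4.
A valid 4-coloring: color 1: [0, 11, 13]; color 2: [9, 18]; color 3: [1, 7, 15]; color 4: [3, 5].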